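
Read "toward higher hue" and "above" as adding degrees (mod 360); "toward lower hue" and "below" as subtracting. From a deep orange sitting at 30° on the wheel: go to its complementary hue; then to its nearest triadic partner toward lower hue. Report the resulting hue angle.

+180° (complement): 30 + 180 = 210°
−120° (triadic ↓): 210 − 120 = 90°

90°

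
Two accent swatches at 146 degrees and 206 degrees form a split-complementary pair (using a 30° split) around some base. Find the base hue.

The accents sit 30° either side of the complement, so the complement is their short-arc midpoint on the wheel.
Short-arc midpoint of 146° and 206°: 176°.
Base is 180° from the complement: 176 − 180 = -4 → -4 + 360 = 356°

356°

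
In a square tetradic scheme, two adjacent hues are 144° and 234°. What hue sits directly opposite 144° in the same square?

A square tetradic scheme places four hues 90° apart; opposite corners are 180° apart.
144 + 180 = 324°

324°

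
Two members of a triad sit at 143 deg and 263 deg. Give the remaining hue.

23°

A triad spaces three hues 120° apart.
The full set is {23°, 143°, 263°}.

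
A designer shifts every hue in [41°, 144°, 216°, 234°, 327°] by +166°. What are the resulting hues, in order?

207°, 310°, 22°, 40°, 133°

41 + 166 = 207°
144 + 166 = 310°
216 + 166 = 382 → 382 − 360 = 22°
234 + 166 = 400 → 400 − 360 = 40°
327 + 166 = 493 → 493 − 360 = 133°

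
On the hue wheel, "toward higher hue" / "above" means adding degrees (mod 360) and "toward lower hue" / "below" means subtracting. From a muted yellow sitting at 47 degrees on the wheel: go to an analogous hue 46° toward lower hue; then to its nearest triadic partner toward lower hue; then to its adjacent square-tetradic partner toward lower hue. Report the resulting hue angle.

analog 46° ↓ −46°: 47 − 46 = 1°
triadic ↓ −120°: 1 − 120 = -119 → -119 + 360 = 241°
square ↓ −90°: 241 − 90 = 151°

151°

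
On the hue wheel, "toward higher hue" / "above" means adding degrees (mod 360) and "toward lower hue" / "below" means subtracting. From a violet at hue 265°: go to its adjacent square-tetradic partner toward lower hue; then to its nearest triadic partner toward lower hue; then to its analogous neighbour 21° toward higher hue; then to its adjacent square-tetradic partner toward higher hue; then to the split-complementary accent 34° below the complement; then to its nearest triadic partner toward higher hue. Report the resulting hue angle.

−90° (square ↓): 265 − 90 = 175°
−120° (triadic ↓): 175 − 120 = 55°
+21° (analog 21° ↑): 55 + 21 = 76°
+90° (square ↑): 76 + 90 = 166°
+146° (split-comp 34° ↓): 166 + 146 = 312°
+120° (triadic ↑): 312 + 120 = 432 → 432 − 360 = 72°

72°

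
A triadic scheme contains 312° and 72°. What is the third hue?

A triad spaces three hues 120° apart.
The full set is {72°, 192°, 312°}.

192°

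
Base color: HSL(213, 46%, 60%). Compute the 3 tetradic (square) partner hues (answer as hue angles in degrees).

A square tetradic scheme places four hues every 90°.
213 + 90 = 303°
213 + 180 = 393 → 393 − 360 = 33°
213 + 270 = 483 → 483 − 360 = 123°

303°, 33°, 123°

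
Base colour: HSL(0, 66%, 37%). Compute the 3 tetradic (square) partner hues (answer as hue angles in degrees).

A square tetradic scheme places four hues every 90°.
0 + 90 = 90°
0 + 180 = 180°
0 + 270 = 270°

90°, 180°, and 270°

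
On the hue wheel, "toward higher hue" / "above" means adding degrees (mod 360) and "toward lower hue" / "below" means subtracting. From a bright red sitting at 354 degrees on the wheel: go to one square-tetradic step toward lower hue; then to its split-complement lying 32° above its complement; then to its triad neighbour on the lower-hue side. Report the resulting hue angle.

356°

354 − 90 = 264°   (square ↓)
264 + 212 = 476 → 476 − 360 = 116°   (split-comp 32° ↑)
116 − 120 = -4 → -4 + 360 = 356°   (triadic ↓)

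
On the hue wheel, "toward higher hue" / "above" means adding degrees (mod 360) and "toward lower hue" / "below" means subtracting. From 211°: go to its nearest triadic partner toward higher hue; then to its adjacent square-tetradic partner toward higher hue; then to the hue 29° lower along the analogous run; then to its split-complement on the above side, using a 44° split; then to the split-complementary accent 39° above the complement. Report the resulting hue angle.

115°

211 + 120 = 331°   (triadic ↑)
331 + 90 = 421 → 421 − 360 = 61°   (square ↑)
61 − 29 = 32°   (analog 29° ↓)
32 + 224 = 256°   (split-comp 44° ↑)
256 + 219 = 475 → 475 − 360 = 115°   (split-comp 39° ↑)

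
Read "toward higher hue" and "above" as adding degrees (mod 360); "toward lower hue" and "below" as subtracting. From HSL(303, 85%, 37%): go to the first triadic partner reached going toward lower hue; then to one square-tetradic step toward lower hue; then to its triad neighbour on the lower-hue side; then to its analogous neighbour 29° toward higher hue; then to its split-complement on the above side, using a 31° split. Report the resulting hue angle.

213°

303 − 120 = 183°   (triadic ↓)
183 − 90 = 93°   (square ↓)
93 − 120 = -27 → -27 + 360 = 333°   (triadic ↓)
333 + 29 = 362 → 362 − 360 = 2°   (analog 29° ↑)
2 + 211 = 213°   (split-comp 31° ↑)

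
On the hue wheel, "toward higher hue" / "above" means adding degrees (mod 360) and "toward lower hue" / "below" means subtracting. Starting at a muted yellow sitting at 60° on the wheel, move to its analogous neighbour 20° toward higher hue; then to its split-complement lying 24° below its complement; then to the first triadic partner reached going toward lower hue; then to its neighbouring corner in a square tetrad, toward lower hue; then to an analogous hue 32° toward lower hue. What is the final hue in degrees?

analog 20° ↑ +20°: 60 + 20 = 80°
split-comp 24° ↓ +156°: 80 + 156 = 236°
triadic ↓ −120°: 236 − 120 = 116°
square ↓ −90°: 116 − 90 = 26°
analog 32° ↓ −32°: 26 − 32 = -6 → -6 + 360 = 354°

354°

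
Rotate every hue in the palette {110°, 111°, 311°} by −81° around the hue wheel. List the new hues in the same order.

29°, 30°, 230°

110 − 81 = 29°
111 − 81 = 30°
311 − 81 = 230°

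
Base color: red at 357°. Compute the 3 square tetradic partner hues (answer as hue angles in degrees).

357 + 90 = 447 → 447 − 360 = 87°
357 + 180 = 537 → 537 − 360 = 177°
357 + 270 = 627 → 627 − 360 = 267°

87°, 177°, 267°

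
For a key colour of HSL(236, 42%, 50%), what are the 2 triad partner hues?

356° and 116°

A triad places three hues 120° apart.
236 + 120 = 356°
236 + 240 = 476 → 476 − 360 = 116°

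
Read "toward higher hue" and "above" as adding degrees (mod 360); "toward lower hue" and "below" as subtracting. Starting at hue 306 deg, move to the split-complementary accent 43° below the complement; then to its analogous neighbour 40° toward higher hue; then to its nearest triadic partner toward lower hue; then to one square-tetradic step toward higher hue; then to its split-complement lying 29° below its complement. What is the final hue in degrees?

306 + 137 = 443 → 443 − 360 = 83°   (split-comp 43° ↓)
83 + 40 = 123°   (analog 40° ↑)
123 − 120 = 3°   (triadic ↓)
3 + 90 = 93°   (square ↑)
93 + 151 = 244°   (split-comp 29° ↓)

244°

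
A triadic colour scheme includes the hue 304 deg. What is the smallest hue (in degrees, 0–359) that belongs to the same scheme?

A triad places three hues 120° apart.
The full set through 304° is {64°, 184°, 304°}.

64°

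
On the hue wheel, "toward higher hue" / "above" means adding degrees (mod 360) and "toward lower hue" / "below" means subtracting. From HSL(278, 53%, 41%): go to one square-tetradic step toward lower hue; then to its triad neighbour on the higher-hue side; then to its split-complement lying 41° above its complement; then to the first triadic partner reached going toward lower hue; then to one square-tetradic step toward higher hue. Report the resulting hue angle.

139°

278 − 90 = 188°   (square ↓)
188 + 120 = 308°   (triadic ↑)
308 + 221 = 529 → 529 − 360 = 169°   (split-comp 41° ↑)
169 − 120 = 49°   (triadic ↓)
49 + 90 = 139°   (square ↑)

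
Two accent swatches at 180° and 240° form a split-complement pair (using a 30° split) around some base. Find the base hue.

30°

The accents sit 30° either side of the complement, so the complement is their short-arc midpoint on the wheel.
Short-arc midpoint of 180° and 240°: 210°.
Base is 180° from the complement: 210 − 180 = 30°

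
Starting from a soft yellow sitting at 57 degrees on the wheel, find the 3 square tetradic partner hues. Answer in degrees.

A square tetradic scheme places four hues every 90°.
57 + 90 = 147°
57 + 180 = 237°
57 + 270 = 327°

147°, 237°, and 327°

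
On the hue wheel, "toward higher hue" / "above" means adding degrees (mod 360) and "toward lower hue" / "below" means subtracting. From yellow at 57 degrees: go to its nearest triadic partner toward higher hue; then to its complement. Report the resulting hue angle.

357°

+120° (triadic ↑): 57 + 120 = 177°
+180° (complement): 177 + 180 = 357°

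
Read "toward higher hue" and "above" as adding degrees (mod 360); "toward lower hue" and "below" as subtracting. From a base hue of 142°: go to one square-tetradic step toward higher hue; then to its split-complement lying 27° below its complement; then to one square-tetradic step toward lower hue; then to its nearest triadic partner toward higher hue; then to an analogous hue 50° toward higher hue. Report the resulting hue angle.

+90° (square ↑): 142 + 90 = 232°
+153° (split-comp 27° ↓): 232 + 153 = 385 → 385 − 360 = 25°
−90° (square ↓): 25 − 90 = -65 → -65 + 360 = 295°
+120° (triadic ↑): 295 + 120 = 415 → 415 − 360 = 55°
+50° (analog 50° ↑): 55 + 50 = 105°

105°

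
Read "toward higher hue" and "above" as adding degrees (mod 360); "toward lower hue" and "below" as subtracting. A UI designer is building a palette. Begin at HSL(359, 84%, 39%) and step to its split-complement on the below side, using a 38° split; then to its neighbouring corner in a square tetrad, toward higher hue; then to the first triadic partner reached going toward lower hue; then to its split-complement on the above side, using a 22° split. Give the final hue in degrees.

359 + 142 = 501 → 501 − 360 = 141°   (split-comp 38° ↓)
141 + 90 = 231°   (square ↑)
231 − 120 = 111°   (triadic ↓)
111 + 202 = 313°   (split-comp 22° ↑)

313°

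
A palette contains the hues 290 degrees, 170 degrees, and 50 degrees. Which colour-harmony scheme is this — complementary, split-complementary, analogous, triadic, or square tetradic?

triadic

Sort the hues: 50°, 170°, 290°.
Successive gaps around the wheel: 120°, 120°, 120°.
Three hues equally spaced 120° apart form a triad.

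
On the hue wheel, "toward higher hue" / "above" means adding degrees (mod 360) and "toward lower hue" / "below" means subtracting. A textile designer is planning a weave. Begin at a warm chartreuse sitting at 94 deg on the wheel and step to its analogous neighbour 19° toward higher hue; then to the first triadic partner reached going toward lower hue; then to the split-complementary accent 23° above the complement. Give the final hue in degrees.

analog 19° ↑ +19°: 94 + 19 = 113°
triadic ↓ −120°: 113 − 120 = -7 → -7 + 360 = 353°
split-comp 23° ↑ +203°: 353 + 203 = 556 → 556 − 360 = 196°

196°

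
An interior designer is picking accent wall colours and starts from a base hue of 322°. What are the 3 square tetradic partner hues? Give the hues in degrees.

52°, 142°, and 232°

A square tetradic scheme places four hues every 90°.
322 + 90 = 412 → 412 − 360 = 52°
322 + 180 = 502 → 502 − 360 = 142°
322 + 270 = 592 → 592 − 360 = 232°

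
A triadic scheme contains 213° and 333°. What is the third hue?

93°

A triad spaces three hues 120° apart.
The full set is {93°, 213°, 333°}.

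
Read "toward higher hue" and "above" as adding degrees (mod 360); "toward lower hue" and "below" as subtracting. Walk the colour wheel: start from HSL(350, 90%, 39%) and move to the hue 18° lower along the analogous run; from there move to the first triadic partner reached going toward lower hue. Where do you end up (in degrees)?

analog 18° ↓ −18°: 350 − 18 = 332°
triadic ↓ −120°: 332 − 120 = 212°

212°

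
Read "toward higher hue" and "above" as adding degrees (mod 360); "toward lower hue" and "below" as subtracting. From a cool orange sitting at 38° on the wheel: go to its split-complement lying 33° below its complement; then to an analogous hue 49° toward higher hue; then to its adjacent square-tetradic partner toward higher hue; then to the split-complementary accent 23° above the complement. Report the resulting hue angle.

+147° (split-comp 33° ↓): 38 + 147 = 185°
+49° (analog 49° ↑): 185 + 49 = 234°
+90° (square ↑): 234 + 90 = 324°
+203° (split-comp 23° ↑): 324 + 203 = 527 → 527 − 360 = 167°

167°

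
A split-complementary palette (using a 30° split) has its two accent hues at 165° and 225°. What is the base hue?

The accents sit 30° either side of the complement, so the complement is their short-arc midpoint on the wheel.
Short-arc midpoint of 165° and 225°: 195°.
Base is 180° from the complement: 195 − 180 = 15°

15°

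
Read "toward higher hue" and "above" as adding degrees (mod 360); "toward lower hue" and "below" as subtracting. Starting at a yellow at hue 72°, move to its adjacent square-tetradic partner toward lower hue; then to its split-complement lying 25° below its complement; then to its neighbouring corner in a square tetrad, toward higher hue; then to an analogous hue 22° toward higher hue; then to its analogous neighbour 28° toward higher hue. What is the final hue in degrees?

277°

72 − 90 = -18 → -18 + 360 = 342°   (square ↓)
342 + 155 = 497 → 497 − 360 = 137°   (split-comp 25° ↓)
137 + 90 = 227°   (square ↑)
227 + 22 = 249°   (analog 22° ↑)
249 + 28 = 277°   (analog 28° ↑)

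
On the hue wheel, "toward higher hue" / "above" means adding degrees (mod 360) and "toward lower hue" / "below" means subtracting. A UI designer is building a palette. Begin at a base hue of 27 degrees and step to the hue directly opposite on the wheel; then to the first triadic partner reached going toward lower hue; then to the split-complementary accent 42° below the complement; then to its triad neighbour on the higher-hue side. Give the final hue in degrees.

+180° (complement): 27 + 180 = 207°
−120° (triadic ↓): 207 − 120 = 87°
+138° (split-comp 42° ↓): 87 + 138 = 225°
+120° (triadic ↑): 225 + 120 = 345°

345°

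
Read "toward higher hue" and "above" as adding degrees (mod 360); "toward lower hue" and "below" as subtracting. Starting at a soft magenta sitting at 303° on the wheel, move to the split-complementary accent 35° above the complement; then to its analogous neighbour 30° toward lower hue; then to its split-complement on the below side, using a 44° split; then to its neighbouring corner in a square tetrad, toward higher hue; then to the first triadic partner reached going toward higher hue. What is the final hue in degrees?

split-comp 35° ↑ +215°: 303 + 215 = 518 → 518 − 360 = 158°
analog 30° ↓ −30°: 158 − 30 = 128°
split-comp 44° ↓ +136°: 128 + 136 = 264°
square ↑ +90°: 264 + 90 = 354°
triadic ↑ +120°: 354 + 120 = 474 → 474 − 360 = 114°

114°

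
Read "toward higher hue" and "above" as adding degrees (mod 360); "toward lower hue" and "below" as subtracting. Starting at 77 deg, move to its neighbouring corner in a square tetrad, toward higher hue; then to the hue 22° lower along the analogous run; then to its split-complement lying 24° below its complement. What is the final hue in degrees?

301°

square ↑ +90°: 77 + 90 = 167°
analog 22° ↓ −22°: 167 − 22 = 145°
split-comp 24° ↓ +156°: 145 + 156 = 301°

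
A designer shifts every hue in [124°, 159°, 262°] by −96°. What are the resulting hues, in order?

124 − 96 = 28°
159 − 96 = 63°
262 − 96 = 166°

28°, 63°, 166°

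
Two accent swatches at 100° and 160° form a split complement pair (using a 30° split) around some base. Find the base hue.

The accents sit 30° either side of the complement, so the complement is their short-arc midpoint on the wheel.
Short-arc midpoint of 100° and 160°: 130°.
Base is 180° from the complement: 130 − 180 = -50 → -50 + 360 = 310°

310°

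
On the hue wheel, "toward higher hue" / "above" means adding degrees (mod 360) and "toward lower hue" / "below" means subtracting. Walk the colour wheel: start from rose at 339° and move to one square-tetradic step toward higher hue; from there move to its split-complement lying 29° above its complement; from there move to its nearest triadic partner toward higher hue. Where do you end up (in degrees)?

38°

339 + 90 = 429 → 429 − 360 = 69°   (square ↑)
69 + 209 = 278°   (split-comp 29° ↑)
278 + 120 = 398 → 398 − 360 = 38°   (triadic ↑)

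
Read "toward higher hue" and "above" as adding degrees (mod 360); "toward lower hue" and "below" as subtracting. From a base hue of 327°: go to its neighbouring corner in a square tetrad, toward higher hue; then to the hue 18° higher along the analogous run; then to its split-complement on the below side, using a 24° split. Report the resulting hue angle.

231°

327 + 90 = 417 → 417 − 360 = 57°   (square ↑)
57 + 18 = 75°   (analog 18° ↑)
75 + 156 = 231°   (split-comp 24° ↓)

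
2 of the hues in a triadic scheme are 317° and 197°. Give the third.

A triad places three hues 120° apart.
The full set through 197° is {77°, 197°, 317°}.
Given {197°, 317°}, the missing hue is 77°.

77°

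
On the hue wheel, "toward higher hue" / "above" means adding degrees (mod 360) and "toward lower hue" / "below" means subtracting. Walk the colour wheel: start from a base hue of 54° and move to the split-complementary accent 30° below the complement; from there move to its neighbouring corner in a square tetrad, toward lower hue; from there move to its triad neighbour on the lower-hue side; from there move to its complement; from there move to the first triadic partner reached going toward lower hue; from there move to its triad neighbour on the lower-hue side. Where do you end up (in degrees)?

54 + 150 = 204°   (split-comp 30° ↓)
204 − 90 = 114°   (square ↓)
114 − 120 = -6 → -6 + 360 = 354°   (triadic ↓)
354 + 180 = 534 → 534 − 360 = 174°   (complement)
174 − 120 = 54°   (triadic ↓)
54 − 120 = -66 → -66 + 360 = 294°   (triadic ↓)

294°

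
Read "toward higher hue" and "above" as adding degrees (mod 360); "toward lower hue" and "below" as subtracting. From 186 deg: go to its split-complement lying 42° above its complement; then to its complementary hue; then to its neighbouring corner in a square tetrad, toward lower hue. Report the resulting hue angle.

138°

+222° (split-comp 42° ↑): 186 + 222 = 408 → 408 − 360 = 48°
+180° (complement): 48 + 180 = 228°
−90° (square ↓): 228 − 90 = 138°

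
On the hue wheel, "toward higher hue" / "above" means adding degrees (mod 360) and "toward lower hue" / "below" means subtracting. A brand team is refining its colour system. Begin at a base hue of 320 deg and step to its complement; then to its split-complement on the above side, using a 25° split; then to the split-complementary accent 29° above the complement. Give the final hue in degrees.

194°

complement +180°: 320 + 180 = 500 → 500 − 360 = 140°
split-comp 25° ↑ +205°: 140 + 205 = 345°
split-comp 29° ↑ +209°: 345 + 209 = 554 → 554 − 360 = 194°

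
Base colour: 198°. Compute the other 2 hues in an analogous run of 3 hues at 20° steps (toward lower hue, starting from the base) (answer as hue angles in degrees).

Analogous hues sit every 20° along the wheel.
198 − 20 = 178°
198 − 40 = 158°

178° and 158°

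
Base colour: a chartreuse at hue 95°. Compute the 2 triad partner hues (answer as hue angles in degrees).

A triad places three hues 120° apart.
95 + 120 = 215°
95 + 240 = 335°

215° and 335°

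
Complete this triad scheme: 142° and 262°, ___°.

22°

A triad places three hues 120° apart.
The full set through 142° is {22°, 142°, 262°}.
Given {142°, 262°}, the missing hue is 22°.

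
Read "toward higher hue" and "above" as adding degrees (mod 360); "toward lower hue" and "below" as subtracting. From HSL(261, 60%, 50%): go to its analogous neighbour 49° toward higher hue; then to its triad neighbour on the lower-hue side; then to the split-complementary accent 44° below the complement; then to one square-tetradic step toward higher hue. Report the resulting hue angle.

56°

analog 49° ↑ +49°: 261 + 49 = 310°
triadic ↓ −120°: 310 − 120 = 190°
split-comp 44° ↓ +136°: 190 + 136 = 326°
square ↑ +90°: 326 + 90 = 416 → 416 − 360 = 56°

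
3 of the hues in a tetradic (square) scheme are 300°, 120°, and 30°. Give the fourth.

210°

A square tetradic scheme places four hues every 90°.
The full set through 30° is {30°, 120°, 210°, 300°}.
Given {30°, 120°, 300°}, the missing hue is 210°.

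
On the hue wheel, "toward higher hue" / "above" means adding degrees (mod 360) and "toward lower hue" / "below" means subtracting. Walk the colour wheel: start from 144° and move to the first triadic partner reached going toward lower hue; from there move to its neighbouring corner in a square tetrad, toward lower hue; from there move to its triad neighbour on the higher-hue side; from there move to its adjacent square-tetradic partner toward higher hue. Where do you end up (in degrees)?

144 − 120 = 24°   (triadic ↓)
24 − 90 = -66 → -66 + 360 = 294°   (square ↓)
294 + 120 = 414 → 414 − 360 = 54°   (triadic ↑)
54 + 90 = 144°   (square ↑)

144°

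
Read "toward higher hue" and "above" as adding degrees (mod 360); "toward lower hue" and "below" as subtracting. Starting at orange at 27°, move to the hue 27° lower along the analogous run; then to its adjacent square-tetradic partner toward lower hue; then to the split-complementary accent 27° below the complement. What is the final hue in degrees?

27 − 27 = 0°   (analog 27° ↓)
0 − 90 = -90 → -90 + 360 = 270°   (square ↓)
270 + 153 = 423 → 423 − 360 = 63°   (split-comp 27° ↓)

63°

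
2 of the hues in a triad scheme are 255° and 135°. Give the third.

A triad places three hues 120° apart.
The full set through 135° is {15°, 135°, 255°}.
Given {135°, 255°}, the missing hue is 15°.

15°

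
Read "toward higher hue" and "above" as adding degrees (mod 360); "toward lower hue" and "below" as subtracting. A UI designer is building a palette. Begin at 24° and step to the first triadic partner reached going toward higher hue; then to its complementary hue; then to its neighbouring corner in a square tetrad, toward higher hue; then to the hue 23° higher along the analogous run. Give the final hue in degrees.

24 + 120 = 144°   (triadic ↑)
144 + 180 = 324°   (complement)
324 + 90 = 414 → 414 − 360 = 54°   (square ↑)
54 + 23 = 77°   (analog 23° ↑)

77°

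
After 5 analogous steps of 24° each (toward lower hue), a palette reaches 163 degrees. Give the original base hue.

5 steps of 24° (toward lower hue) give a net shift of −120°.
Start = end − shift: 163 + 120 = 283°

283°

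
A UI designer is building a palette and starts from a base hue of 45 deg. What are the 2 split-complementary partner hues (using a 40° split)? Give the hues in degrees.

Complement of 45 deg: 45 + 180 = 225°
225 − 40 = 185°
225 + 40 = 265°

185° and 265°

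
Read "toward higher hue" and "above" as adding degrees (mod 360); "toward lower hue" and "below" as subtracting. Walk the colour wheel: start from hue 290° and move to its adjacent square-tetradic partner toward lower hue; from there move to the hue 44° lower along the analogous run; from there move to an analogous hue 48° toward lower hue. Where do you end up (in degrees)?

108°

square ↓ −90°: 290 − 90 = 200°
analog 44° ↓ −44°: 200 − 44 = 156°
analog 48° ↓ −48°: 156 − 48 = 108°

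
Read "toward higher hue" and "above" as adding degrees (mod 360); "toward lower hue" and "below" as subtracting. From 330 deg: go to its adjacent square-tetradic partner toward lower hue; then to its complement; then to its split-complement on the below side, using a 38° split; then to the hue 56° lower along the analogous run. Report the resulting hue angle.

146°

square ↓ −90°: 330 − 90 = 240°
complement +180°: 240 + 180 = 420 → 420 − 360 = 60°
split-comp 38° ↓ +142°: 60 + 142 = 202°
analog 56° ↓ −56°: 202 − 56 = 146°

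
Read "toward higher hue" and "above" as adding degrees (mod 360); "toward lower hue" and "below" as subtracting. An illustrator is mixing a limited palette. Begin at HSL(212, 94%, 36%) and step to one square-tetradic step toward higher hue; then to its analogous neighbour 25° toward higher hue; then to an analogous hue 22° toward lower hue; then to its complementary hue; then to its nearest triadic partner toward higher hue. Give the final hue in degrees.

212 + 90 = 302°   (square ↑)
302 + 25 = 327°   (analog 25° ↑)
327 − 22 = 305°   (analog 22° ↓)
305 + 180 = 485 → 485 − 360 = 125°   (complement)
125 + 120 = 245°   (triadic ↑)

245°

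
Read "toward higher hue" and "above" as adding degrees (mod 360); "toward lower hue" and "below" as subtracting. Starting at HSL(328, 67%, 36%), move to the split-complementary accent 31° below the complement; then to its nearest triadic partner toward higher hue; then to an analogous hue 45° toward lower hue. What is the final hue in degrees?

192°

+149° (split-comp 31° ↓): 328 + 149 = 477 → 477 − 360 = 117°
+120° (triadic ↑): 117 + 120 = 237°
−45° (analog 45° ↓): 237 − 45 = 192°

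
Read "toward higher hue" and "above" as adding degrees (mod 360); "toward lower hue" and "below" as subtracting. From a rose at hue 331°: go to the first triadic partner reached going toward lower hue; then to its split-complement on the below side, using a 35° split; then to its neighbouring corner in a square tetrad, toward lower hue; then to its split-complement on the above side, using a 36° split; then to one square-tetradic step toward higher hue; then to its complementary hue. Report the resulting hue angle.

triadic ↓ −120°: 331 − 120 = 211°
split-comp 35° ↓ +145°: 211 + 145 = 356°
square ↓ −90°: 356 − 90 = 266°
split-comp 36° ↑ +216°: 266 + 216 = 482 → 482 − 360 = 122°
square ↑ +90°: 122 + 90 = 212°
complement +180°: 212 + 180 = 392 → 392 − 360 = 32°

32°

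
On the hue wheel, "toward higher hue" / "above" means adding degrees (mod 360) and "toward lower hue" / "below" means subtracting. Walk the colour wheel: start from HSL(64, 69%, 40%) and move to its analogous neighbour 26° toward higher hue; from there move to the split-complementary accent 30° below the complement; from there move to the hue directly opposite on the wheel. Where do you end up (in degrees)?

+26° (analog 26° ↑): 64 + 26 = 90°
+150° (split-comp 30° ↓): 90 + 150 = 240°
+180° (complement): 240 + 180 = 420 → 420 − 360 = 60°

60°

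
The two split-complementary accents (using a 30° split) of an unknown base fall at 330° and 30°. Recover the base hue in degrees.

180°

The accents sit 30° either side of the complement, so the complement is their short-arc midpoint on the wheel.
Short-arc midpoint of 330° and 30°: 0°.
Base is 180° from the complement: 0 − 180 = -180 → -180 + 360 = 180°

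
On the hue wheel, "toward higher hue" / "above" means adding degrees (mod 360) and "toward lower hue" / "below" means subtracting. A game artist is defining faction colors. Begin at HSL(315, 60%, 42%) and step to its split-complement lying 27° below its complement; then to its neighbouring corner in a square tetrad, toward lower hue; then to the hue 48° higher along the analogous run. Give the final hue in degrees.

66°

315 + 153 = 468 → 468 − 360 = 108°   (split-comp 27° ↓)
108 − 90 = 18°   (square ↓)
18 + 48 = 66°   (analog 48° ↑)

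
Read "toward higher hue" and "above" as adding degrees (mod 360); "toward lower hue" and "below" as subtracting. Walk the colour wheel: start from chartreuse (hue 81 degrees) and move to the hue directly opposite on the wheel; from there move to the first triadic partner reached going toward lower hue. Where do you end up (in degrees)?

+180° (complement): 81 + 180 = 261°
−120° (triadic ↓): 261 − 120 = 141°

141°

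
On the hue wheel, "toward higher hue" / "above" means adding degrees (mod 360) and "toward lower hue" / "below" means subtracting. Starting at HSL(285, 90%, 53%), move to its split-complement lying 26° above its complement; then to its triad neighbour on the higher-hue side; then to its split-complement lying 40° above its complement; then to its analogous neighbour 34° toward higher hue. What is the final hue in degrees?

285 + 206 = 491 → 491 − 360 = 131°   (split-comp 26° ↑)
131 + 120 = 251°   (triadic ↑)
251 + 220 = 471 → 471 − 360 = 111°   (split-comp 40° ↑)
111 + 34 = 145°   (analog 34° ↑)

145°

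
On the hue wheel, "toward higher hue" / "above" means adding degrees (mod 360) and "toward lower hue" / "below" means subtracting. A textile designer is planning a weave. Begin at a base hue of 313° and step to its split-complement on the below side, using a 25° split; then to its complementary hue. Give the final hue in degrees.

288°

+155° (split-comp 25° ↓): 313 + 155 = 468 → 468 − 360 = 108°
+180° (complement): 108 + 180 = 288°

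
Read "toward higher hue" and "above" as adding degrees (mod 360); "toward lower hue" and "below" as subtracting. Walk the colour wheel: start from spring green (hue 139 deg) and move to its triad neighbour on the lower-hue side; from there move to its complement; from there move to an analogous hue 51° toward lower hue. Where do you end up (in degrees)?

triadic ↓ −120°: 139 − 120 = 19°
complement +180°: 19 + 180 = 199°
analog 51° ↓ −51°: 199 − 51 = 148°

148°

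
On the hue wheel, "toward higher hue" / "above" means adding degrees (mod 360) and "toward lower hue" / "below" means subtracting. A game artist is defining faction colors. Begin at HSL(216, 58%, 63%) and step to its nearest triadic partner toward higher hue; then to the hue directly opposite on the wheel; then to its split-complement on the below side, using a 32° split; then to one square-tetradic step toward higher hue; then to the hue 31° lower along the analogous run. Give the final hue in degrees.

3°

triadic ↑ +120°: 216 + 120 = 336°
complement +180°: 336 + 180 = 516 → 516 − 360 = 156°
split-comp 32° ↓ +148°: 156 + 148 = 304°
square ↑ +90°: 304 + 90 = 394 → 394 − 360 = 34°
analog 31° ↓ −31°: 34 − 31 = 3°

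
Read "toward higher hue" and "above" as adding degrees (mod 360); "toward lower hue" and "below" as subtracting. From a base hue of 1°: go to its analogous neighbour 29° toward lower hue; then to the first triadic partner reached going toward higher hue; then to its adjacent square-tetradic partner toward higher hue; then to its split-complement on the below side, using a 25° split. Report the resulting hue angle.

analog 29° ↓ −29°: 1 − 29 = -28 → -28 + 360 = 332°
triadic ↑ +120°: 332 + 120 = 452 → 452 − 360 = 92°
square ↑ +90°: 92 + 90 = 182°
split-comp 25° ↓ +155°: 182 + 155 = 337°

337°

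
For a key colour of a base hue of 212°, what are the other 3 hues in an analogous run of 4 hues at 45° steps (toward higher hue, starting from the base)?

257°, 302°, 347°

212 + 45 = 257°
212 + 90 = 302°
212 + 135 = 347°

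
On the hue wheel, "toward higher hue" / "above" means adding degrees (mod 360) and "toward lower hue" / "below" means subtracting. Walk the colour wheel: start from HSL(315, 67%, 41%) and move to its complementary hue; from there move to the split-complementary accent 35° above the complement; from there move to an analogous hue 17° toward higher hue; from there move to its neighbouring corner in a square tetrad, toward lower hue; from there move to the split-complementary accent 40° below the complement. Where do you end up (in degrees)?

315 + 180 = 495 → 495 − 360 = 135°   (complement)
135 + 215 = 350°   (split-comp 35° ↑)
350 + 17 = 367 → 367 − 360 = 7°   (analog 17° ↑)
7 − 90 = -83 → -83 + 360 = 277°   (square ↓)
277 + 140 = 417 → 417 − 360 = 57°   (split-comp 40° ↓)

57°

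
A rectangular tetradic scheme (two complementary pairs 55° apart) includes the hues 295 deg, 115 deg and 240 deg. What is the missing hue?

60°

A rectangular tetradic uses two complementary pairs 55° apart: offsets 0°, 55°, 180°, 235°.
Among {115°, 240°, 295°}, 295° and 115° are a 180° pair.
The remaining hue 240° needs its own complement: 240 + 180 = 420 → 420 − 360 = 60°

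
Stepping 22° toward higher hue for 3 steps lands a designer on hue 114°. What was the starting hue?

3 steps of 22° (toward higher hue) give a net shift of +66°.
Start = end − shift: 114 − 66 = 48°

48°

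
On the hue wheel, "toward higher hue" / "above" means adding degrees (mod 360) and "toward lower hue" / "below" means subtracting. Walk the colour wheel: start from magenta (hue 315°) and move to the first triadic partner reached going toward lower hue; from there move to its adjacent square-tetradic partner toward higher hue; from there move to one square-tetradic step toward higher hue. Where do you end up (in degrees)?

15°

315 − 120 = 195°   (triadic ↓)
195 + 90 = 285°   (square ↑)
285 + 90 = 375 → 375 − 360 = 15°   (square ↑)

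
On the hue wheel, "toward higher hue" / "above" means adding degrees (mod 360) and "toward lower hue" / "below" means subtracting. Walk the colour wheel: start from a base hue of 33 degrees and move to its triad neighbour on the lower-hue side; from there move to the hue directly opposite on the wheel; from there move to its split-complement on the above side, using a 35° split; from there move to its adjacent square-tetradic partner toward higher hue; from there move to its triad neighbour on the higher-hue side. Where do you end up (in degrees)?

33 − 120 = -87 → -87 + 360 = 273°   (triadic ↓)
273 + 180 = 453 → 453 − 360 = 93°   (complement)
93 + 215 = 308°   (split-comp 35° ↑)
308 + 90 = 398 → 398 − 360 = 38°   (square ↑)
38 + 120 = 158°   (triadic ↑)

158°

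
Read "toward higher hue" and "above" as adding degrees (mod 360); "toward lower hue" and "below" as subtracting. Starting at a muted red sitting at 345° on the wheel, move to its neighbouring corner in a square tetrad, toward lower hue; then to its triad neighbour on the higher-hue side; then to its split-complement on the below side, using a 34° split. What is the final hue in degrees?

161°

−90° (square ↓): 345 − 90 = 255°
+120° (triadic ↑): 255 + 120 = 375 → 375 − 360 = 15°
+146° (split-comp 34° ↓): 15 + 146 = 161°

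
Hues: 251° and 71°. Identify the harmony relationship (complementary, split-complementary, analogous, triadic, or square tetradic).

Sort the hues: 71°, 251°.
Successive gaps around the wheel: 180°, 180°.
Two hues 180° apart are complementary.

complementary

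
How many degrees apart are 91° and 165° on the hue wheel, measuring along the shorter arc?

|91 − 165| = 74.
74 ≤ 180, so the shorter arc is 74°.

74°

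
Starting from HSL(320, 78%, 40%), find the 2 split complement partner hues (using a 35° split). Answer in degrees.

105° and 175°

Split-complementary hues sit 35° either side of the complement.
Complement of 320°: 320 + 180 = 500 → 500 − 360 = 140°
140 − 35 = 105°
140 + 35 = 175°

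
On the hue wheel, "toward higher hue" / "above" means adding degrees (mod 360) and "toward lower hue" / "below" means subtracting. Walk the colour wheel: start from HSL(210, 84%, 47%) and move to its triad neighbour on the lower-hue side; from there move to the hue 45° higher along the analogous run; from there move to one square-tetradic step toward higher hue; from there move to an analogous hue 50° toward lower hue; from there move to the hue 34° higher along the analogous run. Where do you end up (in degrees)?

210 − 120 = 90°   (triadic ↓)
90 + 45 = 135°   (analog 45° ↑)
135 + 90 = 225°   (square ↑)
225 − 50 = 175°   (analog 50° ↓)
175 + 34 = 209°   (analog 34° ↑)

209°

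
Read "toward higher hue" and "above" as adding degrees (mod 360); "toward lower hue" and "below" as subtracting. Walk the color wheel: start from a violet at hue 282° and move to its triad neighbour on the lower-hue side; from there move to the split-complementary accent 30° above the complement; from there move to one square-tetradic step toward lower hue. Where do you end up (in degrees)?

triadic ↓ −120°: 282 − 120 = 162°
split-comp 30° ↑ +210°: 162 + 210 = 372 → 372 − 360 = 12°
square ↓ −90°: 12 − 90 = -78 → -78 + 360 = 282°

282°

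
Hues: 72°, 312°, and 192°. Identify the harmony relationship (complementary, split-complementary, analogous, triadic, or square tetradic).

Sort the hues: 72°, 192°, 312°.
Successive gaps around the wheel: 120°, 120°, 120°.
Three hues equally spaced 120° apart form a triad.

triadic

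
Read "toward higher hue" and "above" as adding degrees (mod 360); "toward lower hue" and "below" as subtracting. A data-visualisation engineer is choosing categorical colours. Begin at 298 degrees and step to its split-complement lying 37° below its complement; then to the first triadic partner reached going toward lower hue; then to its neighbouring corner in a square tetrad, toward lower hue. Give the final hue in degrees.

231°

split-comp 37° ↓ +143°: 298 + 143 = 441 → 441 − 360 = 81°
triadic ↓ −120°: 81 − 120 = -39 → -39 + 360 = 321°
square ↓ −90°: 321 − 90 = 231°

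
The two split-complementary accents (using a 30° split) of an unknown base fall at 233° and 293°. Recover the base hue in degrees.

The accents sit 30° either side of the complement, so the complement is their short-arc midpoint on the wheel.
Short-arc midpoint of 233° and 293°: 263°.
Base is 180° from the complement: 263 − 180 = 83°

83°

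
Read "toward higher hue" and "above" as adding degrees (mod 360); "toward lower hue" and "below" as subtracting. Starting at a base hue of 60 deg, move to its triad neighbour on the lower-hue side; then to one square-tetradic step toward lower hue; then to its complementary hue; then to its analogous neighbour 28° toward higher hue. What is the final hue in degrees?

58°

−120° (triadic ↓): 60 − 120 = -60 → -60 + 360 = 300°
−90° (square ↓): 300 − 90 = 210°
+180° (complement): 210 + 180 = 390 → 390 − 360 = 30°
+28° (analog 28° ↑): 30 + 28 = 58°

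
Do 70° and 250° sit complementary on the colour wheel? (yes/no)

yes

Angular distance: |70 − 250| = 180 = 180°.
Complementary requires 180°.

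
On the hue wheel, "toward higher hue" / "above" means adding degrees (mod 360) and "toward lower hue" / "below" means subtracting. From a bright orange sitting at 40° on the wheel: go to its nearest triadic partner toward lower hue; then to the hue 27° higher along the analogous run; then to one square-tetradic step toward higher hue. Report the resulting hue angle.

−120° (triadic ↓): 40 − 120 = -80 → -80 + 360 = 280°
+27° (analog 27° ↑): 280 + 27 = 307°
+90° (square ↑): 307 + 90 = 397 → 397 − 360 = 37°

37°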